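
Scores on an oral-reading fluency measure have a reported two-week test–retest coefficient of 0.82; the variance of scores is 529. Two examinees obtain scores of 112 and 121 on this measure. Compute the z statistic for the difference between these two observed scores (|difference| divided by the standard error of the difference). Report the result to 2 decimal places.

0.65

SD = √529 = 23.000
SEM = 23.000 * √(1 − 0.820) = 23.000 * √0.180 ≈ 23.000 * 0.424 ≈ 9.758
SE_diff = √2 * SEM ≈ 13.800
z = |112 − 121| / 13.800 = 9 / 13.800 ≈ 0.652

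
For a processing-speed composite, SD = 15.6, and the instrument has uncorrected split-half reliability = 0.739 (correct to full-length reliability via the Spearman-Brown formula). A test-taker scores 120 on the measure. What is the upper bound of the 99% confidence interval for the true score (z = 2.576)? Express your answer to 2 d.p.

Spearman-Brown: r = 2(0.739) / (1 + 0.739) = 1.478 / 1.739 ≈ 0.850
SEM = 15.600·√(1 − 0.850) ≈ 6.044
2.576 · SEM ≈ 15.568
Upper limit = 120 + 15.568 ≈ 135.568

135.57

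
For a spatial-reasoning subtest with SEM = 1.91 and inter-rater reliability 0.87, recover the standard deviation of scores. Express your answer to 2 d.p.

SD = 1.91 / √(1 − 0.87) ≈ 5.2974

5.30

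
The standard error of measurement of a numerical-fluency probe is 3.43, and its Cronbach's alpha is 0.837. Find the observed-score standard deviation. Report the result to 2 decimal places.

SD = 3.43 / √(1 − 0.837) ≃ 8.4957

8.50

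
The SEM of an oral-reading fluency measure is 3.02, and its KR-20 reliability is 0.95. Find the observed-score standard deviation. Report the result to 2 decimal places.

13.51

SD = SEM / √(1 − r) = 3.02 / √0.0500 ≈ 3.02 / 0.2236 ≈ 13.5059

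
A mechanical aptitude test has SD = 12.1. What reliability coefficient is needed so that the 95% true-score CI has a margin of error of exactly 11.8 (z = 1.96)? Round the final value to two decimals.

0.75

Required SEM = 11.8 / 1.96 ≈ 6.0204
Required reliability = 1 − (SEM/SD)² = 1 − 0.2476 ≈ 0.7524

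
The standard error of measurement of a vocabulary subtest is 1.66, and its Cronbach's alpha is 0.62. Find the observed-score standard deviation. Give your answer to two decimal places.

2.69

SD = 1.66 / √(1 − 0.62) ≃ 2.693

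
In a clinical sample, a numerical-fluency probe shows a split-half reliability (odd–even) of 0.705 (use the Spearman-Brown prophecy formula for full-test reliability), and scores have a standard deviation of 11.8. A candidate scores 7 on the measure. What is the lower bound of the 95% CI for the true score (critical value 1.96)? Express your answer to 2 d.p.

-2.62

r_full = 2·0.705 / (1 + 0.705) ≃ 0.827
SEM = 11.800·√(1 − 0.827) ≃ 4.908
Margin = 1.96 · 4.908 ≃ 9.620
Lower bound: 7 − 9.620 = -2.620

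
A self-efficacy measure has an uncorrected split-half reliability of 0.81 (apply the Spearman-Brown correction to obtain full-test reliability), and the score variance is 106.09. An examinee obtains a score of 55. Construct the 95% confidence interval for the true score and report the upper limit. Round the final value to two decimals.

61.54

σ = 106.09^(1/2) = 10.300
Spearman-Brown: r = 2(0.81) / (1 + 0.81) = 1.620 / 1.810 ≈ 0.895
SEM = 10.300×√(1 − 0.895) ≈ 3.337
Half-width = 1.96×3.337 ≈ 6.541
Upper limit = 55 + 6.541 ≈ 61.541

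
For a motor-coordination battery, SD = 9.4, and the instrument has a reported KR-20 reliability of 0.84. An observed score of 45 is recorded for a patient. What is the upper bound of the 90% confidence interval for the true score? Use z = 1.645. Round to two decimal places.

SEM = 9.4000×√(1 − 0.8400) ≃ 3.7600
Half-width = 1.645×3.7600 ≃ 6.1852
Upper limit = 45 + 6.1852 ≃ 51.1852

51.19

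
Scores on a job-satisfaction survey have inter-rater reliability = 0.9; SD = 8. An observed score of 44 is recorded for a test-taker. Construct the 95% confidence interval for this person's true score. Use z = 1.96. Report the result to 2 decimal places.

[39.04, 48.96]

SEM = 8.00000×√(1 − 0.90000) ≃ 2.52982
1.96 × SEM ≃ 4.95845
CI = 44 ± 4.95845 → [39.04155, 48.95845]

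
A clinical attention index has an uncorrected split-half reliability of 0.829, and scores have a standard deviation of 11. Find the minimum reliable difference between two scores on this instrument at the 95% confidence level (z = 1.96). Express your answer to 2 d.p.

9.32

Full-length reliability (Spearman-Brown) = 2(0.829)/(1+0.829) ≃ 0.9065
SEM = 11.0000 × √(1 − 0.9065) = 11.0000 × √0.0935 ≃ 11.0000 × 0.3058 ≃ 3.3634
Standard error of the difference = 3.3634·√2 ≃ 4.7566
Smallest detectable difference = 1.96×4.7566 ≃ 9.3230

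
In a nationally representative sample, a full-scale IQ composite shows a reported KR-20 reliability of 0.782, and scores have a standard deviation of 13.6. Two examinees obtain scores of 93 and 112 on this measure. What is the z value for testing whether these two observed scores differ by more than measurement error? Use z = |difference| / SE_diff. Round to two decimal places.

SEM = 13.6000 * √(1 − 0.7820) = 13.6000 * √0.2180 ≈ 13.6000 * 0.4669 ≈ 6.3499
SE_diff = SEM * √2 ≈ 6.3499 * 1.4142 ≈ 8.9801
z = 19 / 8.9801 ≈ 2.1158

2.12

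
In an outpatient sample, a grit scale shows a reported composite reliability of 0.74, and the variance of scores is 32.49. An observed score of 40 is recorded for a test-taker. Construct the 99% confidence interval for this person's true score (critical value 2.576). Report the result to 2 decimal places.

σ = 32.49^(1/2) = 5.7000
SEM = 5.7000*√(1 − 0.7400) ≈ 2.9064
2.576 * SEM ≈ 7.4870
CI = 40 ± 7.4870 → [32.5130, 47.4870]

[32.51, 47.49]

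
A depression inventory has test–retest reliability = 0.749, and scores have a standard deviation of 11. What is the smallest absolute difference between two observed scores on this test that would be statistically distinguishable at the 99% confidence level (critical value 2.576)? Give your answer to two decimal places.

SEM = 11.000 · √(1 − 0.749) = 11.000 · √0.251 ≈ 11.000 · 0.501 ≈ 5.511
SE_diff = √2 · SEM ≈ 7.794
Smallest detectable difference = 2.576·7.794 ≈ 20.077

20.08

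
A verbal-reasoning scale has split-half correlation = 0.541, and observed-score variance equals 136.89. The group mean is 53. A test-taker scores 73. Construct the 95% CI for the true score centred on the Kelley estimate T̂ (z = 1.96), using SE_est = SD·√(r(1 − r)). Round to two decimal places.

σ = 136.89^(1/2) = 11.7000
r_full = 2·0.541 / (1 + 0.541) ≃ 0.7021
T̂ = r·X + (1 − r)·M = 0.7021×73 + 0.2979×53 ≃ 51.2563 + 15.7865 ≃ 67.0428
SE_est = SD × √(r(1 − r)) = 11.7000 × √0.2091 ≃ 11.7000 × 0.4573 ≃ 5.3506
CI = 67.0428 ± 1.96 × 5.3506 → [56.5556, 77.5300]

[56.56, 77.53]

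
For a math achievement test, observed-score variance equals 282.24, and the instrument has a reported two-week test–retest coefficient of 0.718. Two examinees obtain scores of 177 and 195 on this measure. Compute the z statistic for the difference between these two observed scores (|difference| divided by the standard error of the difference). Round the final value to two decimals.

1.43

SD = √282.24 = 16.800
SEM = 16.800 * √(1 − 0.718) = 16.800 * √0.282 ≈ 16.800 * 0.531 ≈ 8.921
SE_diff = √2 * SEM ≈ 12.617
z = |177 − 195| / 12.617 = 18 / 12.617 ≈ 1.427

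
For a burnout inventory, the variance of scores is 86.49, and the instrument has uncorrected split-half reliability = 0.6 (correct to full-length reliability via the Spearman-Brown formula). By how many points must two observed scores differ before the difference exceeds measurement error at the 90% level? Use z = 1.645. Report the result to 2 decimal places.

10.82

SD = √86.49 = 9.300
r_full = 2·0.6 / (1 + 0.6) ≈ 0.750
SEM = 9.300 · √(1 − 0.750) = 9.300 · √0.250 ≈ 9.300 · 0.500 ≈ 4.650
SE_diff = SEM · √2 ≈ 4.650 · 1.414 ≈ 6.576
Smallest detectable difference = 1.645·6.576 ≈ 10.818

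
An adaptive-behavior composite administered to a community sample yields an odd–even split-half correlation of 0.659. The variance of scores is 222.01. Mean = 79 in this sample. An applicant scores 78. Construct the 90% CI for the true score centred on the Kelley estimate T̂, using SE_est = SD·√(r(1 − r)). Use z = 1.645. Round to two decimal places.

[68.30, 88.11]

SD = √222.01 ≈ 14.9000
r_full = 2·0.659 / (1 + 0.659) ≈ 0.7945
Estimated true score = 0.7945×78 + (1 − 0.7945)×79 ≈ 78.2055
SE_est = SD × √(r(1 − r)) = 14.9000 × √0.1633 ≈ 14.9000 × 0.4041 ≈ 6.0211
CI = 78.2055 ± 1.645 × 6.0211 → [68.3009, 88.1102]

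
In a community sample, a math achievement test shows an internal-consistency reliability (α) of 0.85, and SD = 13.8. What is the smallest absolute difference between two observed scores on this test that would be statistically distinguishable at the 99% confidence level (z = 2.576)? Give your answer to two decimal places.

19.47

The standard error of measurement is 13.800×√(1 − 0.850) ≈ 13.800×0.387 ≈ 5.345.
Standard error of the difference = 5.345·√2 ≈ 7.559
Smallest detectable difference = 2.576×7.559 ≈ 19.471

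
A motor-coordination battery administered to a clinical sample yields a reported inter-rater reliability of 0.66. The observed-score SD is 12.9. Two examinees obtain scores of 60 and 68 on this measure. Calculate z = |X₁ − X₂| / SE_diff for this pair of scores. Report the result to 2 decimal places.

0.75

SEM = 12.900 · √(1 − 0.660) = 12.900 · √0.340 ≃ 12.900 · 0.583 ≃ 7.522
SE_diff = √2 · SEM ≃ 10.638
z = |60 − 68| / 10.638 = 8 / 10.638 ≃ 0.752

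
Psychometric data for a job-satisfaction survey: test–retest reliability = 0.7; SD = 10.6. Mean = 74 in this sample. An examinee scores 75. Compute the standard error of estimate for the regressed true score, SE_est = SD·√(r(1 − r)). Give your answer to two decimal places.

SE_est = SD × √(r(1 − r)) = 10.6000 × √0.2100 ≃ 10.6000 × 0.4583 ≃ 4.8575

4.86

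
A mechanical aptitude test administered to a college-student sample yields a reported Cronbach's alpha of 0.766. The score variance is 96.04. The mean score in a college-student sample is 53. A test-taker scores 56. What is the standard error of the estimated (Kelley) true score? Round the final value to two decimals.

4.15

SD = √96.04 = 9.800
SE_est = 9.800*√(0.766*0.234) ≈ 4.149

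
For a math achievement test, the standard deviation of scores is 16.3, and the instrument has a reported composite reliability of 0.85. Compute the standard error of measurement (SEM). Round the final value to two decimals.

The standard error of measurement is 16.3000*√(1 − 0.8500) ≈ 16.3000*0.3873 ≈ 6.3130.

6.31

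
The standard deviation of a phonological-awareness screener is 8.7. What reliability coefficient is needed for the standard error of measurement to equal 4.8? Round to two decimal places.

0.70

r = 1 − (SEM / SD)² = 1 − (4.80000 / 8.7)² ≈ 1 − 0.30440 ≈ 0.69560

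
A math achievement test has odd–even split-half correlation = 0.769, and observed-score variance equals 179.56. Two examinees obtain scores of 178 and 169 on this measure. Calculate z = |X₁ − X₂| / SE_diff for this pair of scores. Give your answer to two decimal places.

1.31

σ = 179.56^(1/2) = 13.40000
r_full = 2·0.769 / (1 + 0.769) ≈ 0.86942
SEM = 13.40000 * √(1 − 0.86942) = 13.40000 * √0.13058 ≈ 13.40000 * 0.36136 ≈ 4.84225
Standard error of the difference = 4.84225·√2 ≈ 6.84797
z = 9 / 6.84797 ≈ 1.31426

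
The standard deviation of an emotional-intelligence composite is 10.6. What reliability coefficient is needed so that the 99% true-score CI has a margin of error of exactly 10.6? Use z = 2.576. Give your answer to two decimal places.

Required SEM = 10.6 / 2.576 ≈ 4.1149
r = 1 − (SEM / SD)² = 1 − (4.1149 / 10.6)² ≈ 1 − 0.1507 ≈ 0.8493

0.85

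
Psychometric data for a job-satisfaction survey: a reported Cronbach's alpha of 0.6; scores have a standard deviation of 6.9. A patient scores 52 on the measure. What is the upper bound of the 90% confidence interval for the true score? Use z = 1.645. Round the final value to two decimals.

The standard error of measurement is 6.9000×√(1 − 0.6000) ≃ 6.9000×0.6325 ≃ 4.3639.
Half-width = 1.645×4.3639 ≃ 7.1787
Upper limit = 52 + 7.1787 ≃ 59.1787

59.18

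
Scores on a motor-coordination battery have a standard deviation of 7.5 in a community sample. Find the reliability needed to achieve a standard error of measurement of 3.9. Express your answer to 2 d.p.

Required reliability = 1 − (SEM/SD)² = 1 − 0.2704 ≈ 0.7296

0.73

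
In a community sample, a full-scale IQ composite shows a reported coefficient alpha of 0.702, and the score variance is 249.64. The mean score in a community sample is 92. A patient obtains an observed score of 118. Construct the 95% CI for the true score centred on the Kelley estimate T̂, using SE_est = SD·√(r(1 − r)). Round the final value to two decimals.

SD = √249.64 ≈ 15.80000
T̂ = 0.70200(118) + 0.29800(92) ≈ 110.25200
SE_est = 15.80000·√[r(1 − r)] ≈ 7.22660
95% CI: 110.25200 ± 14.16413 ≈ (96.08787, 124.41613)

[96.09, 124.42]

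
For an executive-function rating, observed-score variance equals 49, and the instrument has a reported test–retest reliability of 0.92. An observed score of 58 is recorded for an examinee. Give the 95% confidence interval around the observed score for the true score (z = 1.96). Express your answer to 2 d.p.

[54.12, 61.88]

SD = √49 = 7.000
The standard error of measurement is 7.000*√(1 − 0.920) ≈ 7.000*0.283 ≈ 1.980.
1.96 * SEM ≈ 3.881
Interval: (54.119, 61.881)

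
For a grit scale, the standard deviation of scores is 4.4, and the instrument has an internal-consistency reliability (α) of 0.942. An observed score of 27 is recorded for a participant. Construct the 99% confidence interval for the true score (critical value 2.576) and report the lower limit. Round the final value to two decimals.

SEM = 4.4000 × √(1 − 0.9420) = 4.4000 × √0.0580 ≃ 4.4000 × 0.2408 ≃ 1.0597
Half-width = 2.576×1.0597 ≃ 2.7297
Lower limit = 27 − 2.7297 ≃ 24.2703

24.27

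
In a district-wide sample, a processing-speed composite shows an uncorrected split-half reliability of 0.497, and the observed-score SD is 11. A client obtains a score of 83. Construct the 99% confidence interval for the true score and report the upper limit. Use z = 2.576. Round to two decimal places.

99.43

Full-length reliability (Spearman-Brown) = 2(0.497)/(1+0.497) ≈ 0.66399
The standard error of measurement is 11.00000·√(1 − 0.66399) ≈ 11.00000·0.57966 ≈ 6.37626.
Half-width = 2.576·6.37626 ≈ 16.42524
Upper limit = 83 + 16.42524 ≈ 99.42524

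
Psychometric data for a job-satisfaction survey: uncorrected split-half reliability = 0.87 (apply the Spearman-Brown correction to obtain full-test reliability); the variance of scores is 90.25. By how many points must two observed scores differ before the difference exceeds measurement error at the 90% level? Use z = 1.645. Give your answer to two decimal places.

SD = √90.25 = 9.500
Spearman-Brown: r = 2(0.87) / (1 + 0.87) = 1.740 / 1.870 ≈ 0.930
SEM = 9.500 · √(1 − 0.930) = 9.500 · √0.070 ≈ 9.500 · 0.264 ≈ 2.505
SE_diff = √2 · SEM ≈ 3.542
Smallest detectable difference = 1.645·3.542 ≈ 5.827

5.83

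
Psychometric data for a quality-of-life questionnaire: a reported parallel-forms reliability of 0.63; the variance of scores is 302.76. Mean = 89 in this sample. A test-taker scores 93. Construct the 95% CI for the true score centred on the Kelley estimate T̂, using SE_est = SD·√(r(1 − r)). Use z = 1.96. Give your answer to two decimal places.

[75.05, 107.99]

SD = √302.76 ≈ 17.4000
Estimated true score = 0.6300×93 + (1 − 0.6300)×89 ≈ 91.5200
SE_est = SD × √(r(1 − r)) = 17.4000 × √0.2331 ≈ 17.4000 × 0.4828 ≈ 8.4008
95% CI: 91.5200 ± 16.4656 ≈ (75.0544, 107.9856)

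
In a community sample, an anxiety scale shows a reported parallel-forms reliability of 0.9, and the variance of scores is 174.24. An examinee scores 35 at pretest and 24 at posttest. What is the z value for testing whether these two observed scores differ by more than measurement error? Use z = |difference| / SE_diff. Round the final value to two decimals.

σ = 174.24^(1/2) = 13.2000
The standard error of measurement is 13.2000*√(1 − 0.9000) ≃ 13.2000*0.3162 ≃ 4.1742.
SE_diff = √2 * SEM ≃ 5.9032
z = 11 / 5.9032 ≃ 1.8634

1.86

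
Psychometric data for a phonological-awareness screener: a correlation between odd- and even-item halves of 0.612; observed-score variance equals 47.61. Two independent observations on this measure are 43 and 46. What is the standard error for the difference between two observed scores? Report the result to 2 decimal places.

4.79

SD = √47.61 = 6.9000
Full-length reliability (Spearman-Brown) = 2(0.612)/(1+0.612) ≈ 0.7593
SEM = 6.9000 * √(1 − 0.7593) = 6.9000 * √0.2407 ≈ 6.9000 * 0.4906 ≈ 3.3852
SE_diff = √2 * SEM ≈ 4.7874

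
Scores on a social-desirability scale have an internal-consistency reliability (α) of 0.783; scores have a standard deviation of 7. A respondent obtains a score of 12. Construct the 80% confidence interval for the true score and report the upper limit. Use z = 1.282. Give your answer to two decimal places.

16.18

SEM = 7.000 · √(1 − 0.783) = 7.000 · √0.217 ≈ 7.000 · 0.466 ≈ 3.261
1.282 · SEM ≈ 4.180
Upper limit = 12 + 4.180 ≈ 16.180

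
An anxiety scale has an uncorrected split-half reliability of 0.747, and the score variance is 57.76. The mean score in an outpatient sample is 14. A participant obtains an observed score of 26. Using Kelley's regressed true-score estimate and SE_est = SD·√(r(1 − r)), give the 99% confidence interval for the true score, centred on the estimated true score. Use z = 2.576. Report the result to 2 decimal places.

SD = √57.76 = 7.6000
Spearman-Brown: r = 2(0.747) / (1 + 0.747) = 1.4940 / 1.7470 ≈ 0.8552
T̂ = r·X + (1 − r)·M = 0.8552×26 + 0.1448×14 ≈ 22.2347 + 2.0275 ≈ 24.2622
SE_est = 7.6000×√(0.8552×0.1448) ≈ 2.6746
99% CI: 24.2622 ± 6.8897 ≈ (17.3724, 31.1519)

[17.37, 31.15]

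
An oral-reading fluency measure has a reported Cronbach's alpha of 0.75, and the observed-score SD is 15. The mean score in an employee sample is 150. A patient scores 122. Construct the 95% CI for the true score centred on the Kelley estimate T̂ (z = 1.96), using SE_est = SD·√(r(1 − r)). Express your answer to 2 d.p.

[116.27, 141.73]

T̂ = 0.750(122) + 0.250(150) ≃ 129.000
SE_est = SD · √(r(1 − r)) = 15.000 · √0.188 ≃ 15.000 · 0.433 ≃ 6.495
CI = 129.000 ± 1.96 · 6.495 → [116.269, 141.731]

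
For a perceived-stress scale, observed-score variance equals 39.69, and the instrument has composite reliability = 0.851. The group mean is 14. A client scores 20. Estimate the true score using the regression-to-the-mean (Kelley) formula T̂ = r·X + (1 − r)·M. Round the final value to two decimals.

Estimated true score = 0.8510·20 + (1 − 0.8510)·14 ≈ 19.1060

19.11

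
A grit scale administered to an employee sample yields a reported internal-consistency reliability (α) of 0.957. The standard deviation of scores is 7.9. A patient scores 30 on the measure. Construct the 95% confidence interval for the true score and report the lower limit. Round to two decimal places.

The standard error of measurement is 7.9000*√(1 − 0.9570) ≈ 7.9000*0.2074 ≈ 1.6382.
Half-width = 1.96*1.6382 ≈ 3.2108
Lower limit = 30 − 3.2108 ≈ 26.7892

26.79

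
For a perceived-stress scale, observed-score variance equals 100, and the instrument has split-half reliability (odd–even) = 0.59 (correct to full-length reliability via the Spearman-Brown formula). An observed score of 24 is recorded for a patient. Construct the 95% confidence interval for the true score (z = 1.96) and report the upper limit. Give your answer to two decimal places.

SD = √100 = 10.000
Spearman-Brown: r = 2(0.59) / (1 + 0.59) = 1.180 / 1.590 ≈ 0.742
SEM = 10.000 · √(1 − 0.742) = 10.000 · √0.258 ≈ 10.000 · 0.508 ≈ 5.078
Margin = 1.96 · 5.078 ≈ 9.953
Upper limit = 24 + 9.953 ≈ 33.953

33.95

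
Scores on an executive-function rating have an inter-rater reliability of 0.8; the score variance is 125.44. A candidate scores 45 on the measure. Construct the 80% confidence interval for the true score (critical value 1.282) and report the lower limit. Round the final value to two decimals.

SD = √125.44 ≈ 11.20000
The standard error of measurement is 11.20000*√(1 − 0.80000) ≈ 11.20000*0.44721 ≈ 5.00879.
1.282 * SEM ≈ 6.42127
Lower bound: 45 − 6.42127 = 38.57873

38.58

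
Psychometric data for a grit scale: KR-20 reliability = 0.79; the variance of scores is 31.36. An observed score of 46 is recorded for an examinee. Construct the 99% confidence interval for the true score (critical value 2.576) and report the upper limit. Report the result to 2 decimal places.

σ = 31.36^(1/2) = 5.60000
SEM = 5.60000·√(1 − 0.79000) ≈ 2.56624
2.576 · SEM ≈ 6.61064
Upper limit = 46 + 6.61064 ≈ 52.61064

52.61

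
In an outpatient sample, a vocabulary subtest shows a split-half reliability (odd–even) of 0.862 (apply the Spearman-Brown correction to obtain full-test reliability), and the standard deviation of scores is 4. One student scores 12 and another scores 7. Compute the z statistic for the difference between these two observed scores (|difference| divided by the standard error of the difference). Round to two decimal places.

3.25

r_full = 2·0.862 / (1 + 0.862) ≈ 0.9259
SEM = 4.0000 * √(1 − 0.9259) = 4.0000 * √0.0741 ≈ 4.0000 * 0.2722 ≈ 1.0890
SE_diff = SEM * √2 ≈ 1.0890 * 1.4142 ≈ 1.5400
z = 5 / 1.5400 ≈ 3.2467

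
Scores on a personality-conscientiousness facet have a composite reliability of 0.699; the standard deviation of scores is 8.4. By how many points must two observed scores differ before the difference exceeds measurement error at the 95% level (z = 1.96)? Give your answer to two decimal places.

SEM = 8.4000·√(1 − 0.6990) ≈ 4.6085
Standard error of the difference = 4.6085·√2 ≈ 6.5174
Smallest detectable difference = 1.96·6.5174 ≈ 12.7742

12.77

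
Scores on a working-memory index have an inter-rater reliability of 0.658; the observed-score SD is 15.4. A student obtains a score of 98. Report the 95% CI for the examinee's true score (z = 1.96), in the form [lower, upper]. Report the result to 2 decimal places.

[80.35, 115.65]

SEM = 15.4000 · √(1 − 0.6580) = 15.4000 · √0.3420 ≈ 15.4000 · 0.5848 ≈ 9.0060
Half-width = 1.96·9.0060 ≈ 17.6518
CI = 98 ± 17.6518 → [80.3482, 115.6518]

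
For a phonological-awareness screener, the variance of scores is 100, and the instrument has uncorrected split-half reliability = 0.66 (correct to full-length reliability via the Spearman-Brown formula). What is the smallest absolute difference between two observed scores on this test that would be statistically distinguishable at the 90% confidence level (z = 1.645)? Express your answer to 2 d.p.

SD = √100 = 10.000
r_full = 2·0.66 / (1 + 0.66) ≃ 0.795
SEM = 10.000×√(1 − 0.795) ≃ 4.526
SE_diff = SEM × √2 ≃ 4.526 × 1.414 ≃ 6.400
Smallest detectable difference = 1.645×6.400 ≃ 10.528

10.53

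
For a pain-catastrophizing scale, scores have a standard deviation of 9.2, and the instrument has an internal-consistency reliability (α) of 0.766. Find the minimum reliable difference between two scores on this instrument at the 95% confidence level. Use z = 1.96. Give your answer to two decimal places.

SEM = 9.20000×√(1 − 0.76600) ≈ 4.45037
Standard error of the difference = 4.45037·√2 ≈ 6.29377
Smallest detectable difference = 1.96×6.29377 ≈ 12.33579

12.34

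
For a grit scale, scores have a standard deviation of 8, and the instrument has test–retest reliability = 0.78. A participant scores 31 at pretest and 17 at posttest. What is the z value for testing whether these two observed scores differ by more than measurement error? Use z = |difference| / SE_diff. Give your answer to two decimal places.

2.64

SEM = 8.0000 · √(1 − 0.7800) = 8.0000 · √0.2200 ≈ 8.0000 · 0.4690 ≈ 3.7523
Standard error of the difference = 3.7523·√2 ≈ 5.3066
z = 14 / 5.3066 ≈ 2.6382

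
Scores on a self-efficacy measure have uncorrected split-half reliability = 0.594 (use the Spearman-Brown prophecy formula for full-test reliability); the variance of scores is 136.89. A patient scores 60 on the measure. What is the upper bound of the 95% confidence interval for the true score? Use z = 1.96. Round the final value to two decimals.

71.57

SD = √136.89 = 11.7000
r_full = 2·0.594 / (1 + 0.594) ≈ 0.7453
The standard error of measurement is 11.7000*√(1 − 0.7453) ≈ 11.7000*0.5047 ≈ 5.9048.
1.96 * SEM ≈ 11.5734
Upper limit = 60 + 11.5734 ≈ 71.5734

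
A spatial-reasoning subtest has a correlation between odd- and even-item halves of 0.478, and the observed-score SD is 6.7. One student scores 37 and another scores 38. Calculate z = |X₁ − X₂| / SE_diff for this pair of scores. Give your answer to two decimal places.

0.18

Spearman-Brown: r = 2(0.478) / (1 + 0.478) = 0.9560 / 1.4780 ≈ 0.6468
SEM = 6.7000 · √(1 − 0.6468) = 6.7000 · √0.3532 ≈ 6.7000 · 0.5943 ≈ 3.9817
SE_diff = √2 · SEM ≈ 5.6310
z = |37 − 38| / 5.6310 = 1 / 5.6310 ≈ 0.1776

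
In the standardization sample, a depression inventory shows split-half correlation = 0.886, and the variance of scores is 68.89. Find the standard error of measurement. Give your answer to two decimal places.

SD = √68.89 ≈ 8.3000
Full-length reliability (Spearman-Brown) = 2(0.886)/(1+0.886) ≈ 0.9396
SEM = 8.3000·√(1 − 0.9396) ≈ 2.0406

2.04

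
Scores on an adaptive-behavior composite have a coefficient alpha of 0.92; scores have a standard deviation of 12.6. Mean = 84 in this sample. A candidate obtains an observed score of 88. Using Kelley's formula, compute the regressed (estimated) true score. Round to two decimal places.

T̂ = r·X + (1 − r)·M = 0.9200*88 + 0.0800*84 = 80.9600 + 6.7200 ≈ 87.6800

87.68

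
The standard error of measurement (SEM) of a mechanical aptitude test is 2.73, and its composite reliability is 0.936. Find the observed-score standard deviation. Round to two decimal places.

10.79

SD = SEM / √(1 − r) = 2.73 / √0.064 ≈ 2.73 / 0.253 ≈ 10.791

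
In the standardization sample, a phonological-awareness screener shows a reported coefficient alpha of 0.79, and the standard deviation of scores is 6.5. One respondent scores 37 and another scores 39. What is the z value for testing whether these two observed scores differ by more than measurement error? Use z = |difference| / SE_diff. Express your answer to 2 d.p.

0.47

The standard error of measurement is 6.5000·√(1 − 0.7900) ≈ 6.5000·0.4583 ≈ 2.9787.
SE_diff = SEM · √2 ≈ 2.9787 · 1.4142 ≈ 4.2125
z = |37 − 39| / 4.2125 = 2 / 4.2125 ≈ 0.4748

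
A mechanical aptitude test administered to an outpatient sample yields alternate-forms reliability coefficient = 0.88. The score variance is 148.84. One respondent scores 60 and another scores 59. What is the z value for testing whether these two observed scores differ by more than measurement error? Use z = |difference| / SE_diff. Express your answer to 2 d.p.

SD = √148.84 ≃ 12.2000
SEM = 12.2000 × √(1 − 0.8800) = 12.2000 × √0.1200 ≃ 12.2000 × 0.3464 ≃ 4.2262
Standard error of the difference = 4.2262·√2 ≃ 5.9768
z = 1 / 5.9768 ≃ 0.1673

0.17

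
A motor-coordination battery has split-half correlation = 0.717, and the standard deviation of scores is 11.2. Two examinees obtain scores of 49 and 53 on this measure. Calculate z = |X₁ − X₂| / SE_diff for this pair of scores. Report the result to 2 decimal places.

0.62

Spearman-Brown: r = 2(0.717) / (1 + 0.717) = 1.4340 / 1.7170 ≈ 0.8352
SEM = 11.2000 × √(1 − 0.8352) = 11.2000 × √0.1648 ≈ 11.2000 × 0.4060 ≈ 4.5470
SE_diff = √2 × SEM ≈ 6.4304
z = |49 − 53| / 6.4304 = 4 / 6.4304 ≈ 0.6220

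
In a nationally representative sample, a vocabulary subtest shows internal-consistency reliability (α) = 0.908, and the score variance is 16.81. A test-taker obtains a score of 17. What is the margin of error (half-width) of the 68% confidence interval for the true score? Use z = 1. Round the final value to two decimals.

1.24

σ = 16.81^(1/2) = 4.100
SEM = 4.100·√(1 − 0.908) ≈ 1.244
1 · SEM ≈ 1.244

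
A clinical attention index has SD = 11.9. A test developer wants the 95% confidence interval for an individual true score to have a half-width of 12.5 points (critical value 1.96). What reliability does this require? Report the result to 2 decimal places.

0.71

SEM needed = half-width / z = 12.5/1.96 ≈ 6.3776
r = 1 − (SEM / SD)² = 1 − (6.3776 / 11.9)² ≈ 1 − 0.2872 ≈ 0.7128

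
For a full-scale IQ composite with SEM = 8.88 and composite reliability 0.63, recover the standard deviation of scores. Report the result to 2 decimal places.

14.60

σ = SEM·(1 − r)^(−1/2) ≈ 8.88×1.6440 ≈ 14.5986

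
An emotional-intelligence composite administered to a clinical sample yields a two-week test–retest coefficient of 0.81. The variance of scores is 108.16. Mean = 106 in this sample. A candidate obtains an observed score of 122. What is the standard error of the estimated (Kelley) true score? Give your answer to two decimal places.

σ = 108.16^(1/2) = 10.400
SE_est = SD · √(r(1 − r)) = 10.400 · √0.154 ≈ 10.400 · 0.392 ≈ 4.080

4.08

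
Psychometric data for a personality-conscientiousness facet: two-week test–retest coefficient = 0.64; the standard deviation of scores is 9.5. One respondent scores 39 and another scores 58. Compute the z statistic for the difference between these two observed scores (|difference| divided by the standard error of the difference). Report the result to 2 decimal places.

2.36

SEM = 9.500·√(1 − 0.640) ≈ 5.700
SE_diff = SEM · √2 ≈ 5.700 · 1.414 ≈ 8.061
z = |39 − 58| / 8.061 = 19 / 8.061 ≈ 2.357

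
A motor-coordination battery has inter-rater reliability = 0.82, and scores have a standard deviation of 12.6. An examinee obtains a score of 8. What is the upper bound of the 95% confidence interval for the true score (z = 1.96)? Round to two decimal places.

18.48

SEM = 12.6000 · √(1 − 0.8200) = 12.6000 · √0.1800 ≈ 12.6000 · 0.4243 ≈ 5.3457
1.96 · SEM ≈ 10.4776
Upper limit = 8 + 10.4776 ≈ 18.4776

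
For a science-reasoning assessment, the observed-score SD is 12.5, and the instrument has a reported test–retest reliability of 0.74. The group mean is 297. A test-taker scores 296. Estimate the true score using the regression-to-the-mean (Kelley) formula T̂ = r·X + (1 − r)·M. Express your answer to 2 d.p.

T̂ = 0.740(296) + 0.260(297) ≈ 296.260

296.26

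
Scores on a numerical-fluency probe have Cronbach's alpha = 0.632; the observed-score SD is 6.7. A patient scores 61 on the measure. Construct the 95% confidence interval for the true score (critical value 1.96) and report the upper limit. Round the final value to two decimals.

SEM = 6.700·√(1 − 0.632) ≈ 4.064
1.96 · SEM ≈ 7.966
Upper bound: 61 + 7.966 = 68.966

68.97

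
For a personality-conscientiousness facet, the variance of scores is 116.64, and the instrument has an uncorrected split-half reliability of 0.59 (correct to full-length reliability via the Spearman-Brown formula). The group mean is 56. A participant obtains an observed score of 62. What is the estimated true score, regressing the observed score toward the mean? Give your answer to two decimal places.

60.45

Full-length reliability (Spearman-Brown) = 2(0.59)/(1+0.59) ≈ 0.7421
T̂ = 0.7421(62) + 0.2579(56) ≈ 60.4528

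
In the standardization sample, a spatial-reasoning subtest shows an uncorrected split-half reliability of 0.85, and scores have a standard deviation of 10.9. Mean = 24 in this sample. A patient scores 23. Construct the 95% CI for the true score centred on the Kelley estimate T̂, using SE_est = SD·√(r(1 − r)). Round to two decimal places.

Full-length reliability (Spearman-Brown) = 2(0.85)/(1+0.85) ≃ 0.91892
Estimated true score = 0.91892*23 + (1 − 0.91892)*24 ≃ 23.08108
SE_est = SD * √(r(1 − r)) = 10.90000 * √0.07451 ≃ 10.90000 * 0.27296 ≃ 2.97526
CI = 23.08108 ± 1.96 * 2.97526 → [17.24957, 28.91259]

[17.25, 28.91]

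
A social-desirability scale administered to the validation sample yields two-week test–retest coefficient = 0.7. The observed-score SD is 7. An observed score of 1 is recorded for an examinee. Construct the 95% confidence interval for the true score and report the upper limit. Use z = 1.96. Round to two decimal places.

SEM = 7.0000*√(1 − 0.7000) ≃ 3.8341
Half-width = 1.96*3.8341 ≃ 7.5148
Upper bound: 1 + 7.5148 = 8.5148

8.51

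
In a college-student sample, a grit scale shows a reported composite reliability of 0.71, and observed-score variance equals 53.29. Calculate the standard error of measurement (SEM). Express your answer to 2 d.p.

SD = √53.29 ≈ 7.300
SEM = 7.300 × √(1 − 0.710) = 7.300 × √0.290 ≈ 7.300 × 0.539 ≈ 3.931

3.93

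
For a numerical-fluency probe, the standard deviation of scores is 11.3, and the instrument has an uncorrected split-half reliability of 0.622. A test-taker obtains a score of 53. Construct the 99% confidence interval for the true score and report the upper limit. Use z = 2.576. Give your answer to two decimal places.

67.05

Full-length reliability (Spearman-Brown) = 2(0.622)/(1+0.622) ≈ 0.7670
SEM = 11.3000 · √(1 − 0.7670) = 11.3000 · √0.2330 ≈ 11.3000 · 0.4827 ≈ 5.4551
Margin = 2.576 · 5.4551 ≈ 14.0522
Upper bound: 53 + 14.0522 = 67.0522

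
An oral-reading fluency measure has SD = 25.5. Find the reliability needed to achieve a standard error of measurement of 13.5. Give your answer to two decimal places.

r = 1 − (13.500/25.5)² ≃ 1 − 0.280 ≃ 0.720

0.72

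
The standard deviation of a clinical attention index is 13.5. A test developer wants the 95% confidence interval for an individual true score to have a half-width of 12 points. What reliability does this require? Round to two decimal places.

0.79

SEM needed = half-width / z = 12/1.96 ≃ 6.122
r = 1 − (6.122/13.5)² ≃ 1 − 0.206 ≃ 0.794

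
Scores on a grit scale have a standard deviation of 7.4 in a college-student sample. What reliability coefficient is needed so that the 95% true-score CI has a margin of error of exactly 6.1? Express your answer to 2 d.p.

SEM needed = half-width / z = 6.1/1.96 ≈ 3.11224
r = 1 − (SEM / SD)² = 1 − (3.11224 / 7.4)² ≈ 1 − 0.17688 ≈ 0.82312

0.82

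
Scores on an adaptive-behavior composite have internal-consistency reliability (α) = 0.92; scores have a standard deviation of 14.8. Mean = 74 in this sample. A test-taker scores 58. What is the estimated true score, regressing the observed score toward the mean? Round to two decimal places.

59.28

T̂ = r·X + (1 − r)·M = 0.920×58 + 0.080×74 = 53.360 + 5.920 ≈ 59.280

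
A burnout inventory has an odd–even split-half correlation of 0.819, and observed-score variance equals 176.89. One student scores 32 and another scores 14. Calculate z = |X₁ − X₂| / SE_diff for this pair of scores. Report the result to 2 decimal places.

σ = 176.89^(1/2) = 13.3000
Spearman-Brown: r = 2(0.819) / (1 + 0.819) = 1.6380 / 1.8190 ≃ 0.9005
SEM = 13.3000·√(1 − 0.9005) ≃ 4.1954
Standard error of the difference = 4.1954·√2 ≃ 5.9332
z = 18 / 5.9332 ≃ 3.0338

3.03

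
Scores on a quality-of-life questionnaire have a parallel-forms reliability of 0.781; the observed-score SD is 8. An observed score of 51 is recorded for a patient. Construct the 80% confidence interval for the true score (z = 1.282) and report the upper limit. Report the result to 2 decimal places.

SEM = 8.000·√(1 − 0.781) ≈ 3.744
1.282 · SEM ≈ 4.800
Upper bound: 51 + 4.800 = 55.800

55.80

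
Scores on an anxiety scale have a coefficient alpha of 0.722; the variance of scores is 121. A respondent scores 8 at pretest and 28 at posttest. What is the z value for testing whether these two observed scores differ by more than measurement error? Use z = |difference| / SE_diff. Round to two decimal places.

SD = √121 ≈ 11.00000
SEM = 11.00000·√(1 − 0.72200) ≈ 5.79983
SE_diff = SEM · √2 ≈ 5.79983 · 1.41421 ≈ 8.20219
z = |8 − 28| / 8.20219 = 20 / 8.20219 ≈ 2.43837

2.44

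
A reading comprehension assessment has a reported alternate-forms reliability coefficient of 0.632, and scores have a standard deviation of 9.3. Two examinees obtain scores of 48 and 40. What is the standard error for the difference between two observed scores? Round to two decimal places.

SEM = 9.3000 × √(1 − 0.6320) = 9.3000 × √0.3680 ≃ 9.3000 × 0.6066 ≃ 5.6417
SE_diff = SEM × √2 ≃ 5.6417 × 1.4142 ≃ 7.9785

7.98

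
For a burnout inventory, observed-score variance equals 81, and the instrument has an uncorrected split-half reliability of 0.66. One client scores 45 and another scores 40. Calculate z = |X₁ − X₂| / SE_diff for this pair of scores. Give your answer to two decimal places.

0.87

SD = √81 ≈ 9.000
Full-length reliability (Spearman-Brown) = 2(0.66)/(1+0.66) ≈ 0.795
SEM = 9.000×√(1 − 0.795) ≈ 4.073
SE_diff = SEM × √2 ≈ 4.073 × 1.414 ≈ 5.760
z = 5 / 5.760 ≈ 0.868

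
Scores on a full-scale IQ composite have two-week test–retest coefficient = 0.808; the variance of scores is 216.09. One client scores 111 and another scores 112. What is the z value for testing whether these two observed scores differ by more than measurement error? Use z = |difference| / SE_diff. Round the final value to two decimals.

0.11

SD = √216.09 = 14.70000
SEM = 14.70000 × √(1 − 0.80800) = 14.70000 × √0.19200 ≈ 14.70000 × 0.43818 ≈ 6.44122
Standard error of the difference = 6.44122·√2 ≈ 9.10926
z = 1 / 9.10926 ≈ 0.10978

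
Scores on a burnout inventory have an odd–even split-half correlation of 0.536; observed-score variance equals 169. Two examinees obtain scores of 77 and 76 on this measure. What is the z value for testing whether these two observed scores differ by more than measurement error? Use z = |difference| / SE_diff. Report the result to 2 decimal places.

0.10

SD = √169 ≃ 13.0000
Spearman-Brown: r = 2(0.536) / (1 + 0.536) = 1.0720 / 1.5360 ≃ 0.6979
SEM = 13.0000 * √(1 − 0.6979) = 13.0000 * √0.3021 ≃ 13.0000 * 0.5496 ≃ 7.1451
SE_diff = SEM * √2 ≃ 7.1451 * 1.4142 ≃ 10.1047
z = 1 / 10.1047 ≃ 0.0990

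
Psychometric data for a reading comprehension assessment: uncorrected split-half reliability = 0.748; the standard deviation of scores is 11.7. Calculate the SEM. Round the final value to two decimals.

Spearman-Brown: r = 2(0.748) / (1 + 0.748) = 1.4960 / 1.7480 ≈ 0.8558
SEM = 11.7000 * √(1 − 0.8558) = 11.7000 * √0.1442 ≈ 11.7000 * 0.3797 ≈ 4.4424

4.44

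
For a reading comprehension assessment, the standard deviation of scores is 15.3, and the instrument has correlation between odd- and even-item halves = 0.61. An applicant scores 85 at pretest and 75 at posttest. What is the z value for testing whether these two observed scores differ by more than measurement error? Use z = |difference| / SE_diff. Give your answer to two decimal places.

0.94

Spearman-Brown: r = 2(0.61) / (1 + 0.61) = 1.220 / 1.610 ≈ 0.758
SEM = 15.300×√(1 − 0.758) ≈ 7.530
SE_diff = √2 × SEM ≈ 10.649
z = |85 − 75| / 10.649 = 10 / 10.649 ≈ 0.939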